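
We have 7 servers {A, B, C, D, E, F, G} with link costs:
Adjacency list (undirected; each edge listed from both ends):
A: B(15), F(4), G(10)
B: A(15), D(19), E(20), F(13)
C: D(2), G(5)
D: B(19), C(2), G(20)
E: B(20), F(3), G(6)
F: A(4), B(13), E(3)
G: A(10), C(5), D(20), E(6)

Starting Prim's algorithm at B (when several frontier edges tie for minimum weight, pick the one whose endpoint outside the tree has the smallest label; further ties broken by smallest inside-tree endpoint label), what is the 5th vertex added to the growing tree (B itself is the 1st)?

G

Prim's algorithm from B:
Step 1: cheapest edge leaving the tree is B F (13); add F.
Step 2: cheapest edge leaving the tree is E F (3); add E.
Step 3: cheapest edge leaving the tree is A F (4); add A.
Step 4: cheapest edge leaving the tree is E G (6); add G.
Step 5: cheapest edge leaving the tree is C G (5); add C.
Step 6: cheapest edge leaving the tree is C D (2); add D.
Vertex order: B, F, E, A, G, C, D. The 5th vertex is G.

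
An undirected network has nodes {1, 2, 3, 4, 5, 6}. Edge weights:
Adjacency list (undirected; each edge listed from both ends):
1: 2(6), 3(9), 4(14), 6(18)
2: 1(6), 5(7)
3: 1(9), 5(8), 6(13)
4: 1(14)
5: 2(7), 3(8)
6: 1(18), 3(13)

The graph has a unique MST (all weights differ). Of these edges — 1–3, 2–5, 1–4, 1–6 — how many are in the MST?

Sort edges by weight, then run Kruskal:
1–2 (6): add — endpoints in different components.
2–5 (7): add — endpoints in different components.
3–5 (8): add — endpoints in different components.
1–3 (9): skip — 1 and 3 already connected.
3–6 (13): add — endpoints in different components.
1–4 (14): add — endpoints in different components.
MST edge set: {1–2, 2–5, 3–5, 3–6, 1–4}.
Of the listed edges, {2–5, 1–4} are in the MST → 2.

2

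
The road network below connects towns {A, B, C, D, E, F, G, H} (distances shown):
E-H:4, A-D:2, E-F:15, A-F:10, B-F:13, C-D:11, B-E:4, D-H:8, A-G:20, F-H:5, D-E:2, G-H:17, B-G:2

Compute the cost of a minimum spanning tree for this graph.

Kruskal: consider edges lightest-first.
A-D (2): add — endpoints in different components.
B-G (2): add — endpoints in different components.
D-E (2): add — endpoints in different components.
B-E (4): add — endpoints in different components.
E-H (4): add — endpoints in different components.
F-H (5): add — endpoints in different components.
D-H (8): skip — D and H already connected.
A-F (10): skip — A and F already connected.
C-D (11): add — endpoints in different components.
MST edges: A-D, B-G, D-E, B-E, E-H, F-H, C-D; total weight 2+2+2+4+4+5+11 = 30.

30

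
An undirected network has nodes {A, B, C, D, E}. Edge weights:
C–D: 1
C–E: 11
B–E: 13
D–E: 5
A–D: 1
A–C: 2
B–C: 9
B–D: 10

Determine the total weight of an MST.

Kruskal's algorithm — process edges by increasing weight (ties by edge label):
A–D (1): add. Components now {A,D} {B} {C} {E}
C–D (1): add. Components now {A,C,D} {B} {E}
A–C (2): skip — A and C already connected.
D–E (5): add. Components now {A,C,D,E} {B}
B–C (9): add. Components now {A,B,C,D,E}
MST edges: A–D, C–D, D–E, B–C; total weight 1+1+5+9 = 16.

16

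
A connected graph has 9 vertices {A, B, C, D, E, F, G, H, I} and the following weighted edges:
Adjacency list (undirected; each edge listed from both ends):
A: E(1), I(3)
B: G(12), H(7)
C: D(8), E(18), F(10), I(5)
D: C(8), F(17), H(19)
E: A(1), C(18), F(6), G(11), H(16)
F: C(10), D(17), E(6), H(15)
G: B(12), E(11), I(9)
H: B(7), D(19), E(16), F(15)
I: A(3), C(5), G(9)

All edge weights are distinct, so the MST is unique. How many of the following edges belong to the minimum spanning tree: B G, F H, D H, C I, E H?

2

Kruskal: consider edges lightest-first.
A E (1): add — endpoints in different components.
A I (3): add — endpoints in different components.
C I (5): add — endpoints in different components.
E F (6): add — endpoints in different components.
B H (7): add — endpoints in different components.
C D (8): add — endpoints in different components.
G I (9): add — endpoints in different components.
C F (10): skip — C and F already connected.
E G (11): skip — E and G already connected.
B G (12): add — endpoints in different components.
MST edge set: {A E, A I, C I, E F, B H, C D, G I, B G}.
Of the listed edges, {B G, C I} are in the MST → 2.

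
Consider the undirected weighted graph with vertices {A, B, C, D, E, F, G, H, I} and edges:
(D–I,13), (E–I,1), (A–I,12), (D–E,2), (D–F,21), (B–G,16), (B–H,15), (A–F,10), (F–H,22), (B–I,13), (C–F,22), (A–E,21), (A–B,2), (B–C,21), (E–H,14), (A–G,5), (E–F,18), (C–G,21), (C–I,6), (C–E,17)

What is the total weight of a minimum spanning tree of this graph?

Kruskal's algorithm — process edges by increasing weight (ties by edge label):
E–I (1): add — endpoints in different components.
A–B (2): add — endpoints in different components.
D–E (2): add — endpoints in different components.
A–G (5): add — endpoints in different components.
C–I (6): add — endpoints in different components.
A–F (10): add — endpoints in different components.
A–I (12): add — endpoints in different components.
B–I (13): skip — B and I already connected.
D–I (13): skip — D and I already connected.
E–H (14): add — endpoints in different components.
MST edges: E–I, A–B, D–E, A–G, C–I, A–F, A–I, E–H; total weight 1+2+2+5+6+10+12+14 = 52.

52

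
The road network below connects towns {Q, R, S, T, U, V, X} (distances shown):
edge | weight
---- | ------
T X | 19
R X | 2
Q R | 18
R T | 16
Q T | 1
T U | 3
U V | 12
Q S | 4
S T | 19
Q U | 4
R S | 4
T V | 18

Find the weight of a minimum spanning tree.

26

Sort edges by weight, then run Kruskal:
Q T (1): add — endpoints in different components.
R X (2): add — endpoints in different components.
T U (3): add — endpoints in different components.
Q S (4): add — endpoints in different components.
Q U (4): skip — Q and U already connected.
R S (4): add — endpoints in different components.
U V (12): add — endpoints in different components.
MST edges: Q T, R X, T U, Q S, R S, U V; total weight 1+2+3+4+4+12 = 26.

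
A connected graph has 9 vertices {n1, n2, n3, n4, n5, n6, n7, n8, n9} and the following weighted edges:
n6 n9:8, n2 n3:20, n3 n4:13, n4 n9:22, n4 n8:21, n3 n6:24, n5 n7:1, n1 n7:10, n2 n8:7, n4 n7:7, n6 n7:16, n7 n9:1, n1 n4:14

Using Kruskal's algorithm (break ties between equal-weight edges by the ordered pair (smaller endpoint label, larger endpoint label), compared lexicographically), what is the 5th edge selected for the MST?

Kruskal: consider edges lightest-first.
n5 n7 (1): add — endpoints in different components.
n7 n9 (1): add — endpoints in different components.
n2 n8 (7): add — endpoints in different components.
n4 n7 (7): add — endpoints in different components.
n6 n9 (8): add — endpoints in different components.
n1 n7 (10): add — endpoints in different components.
n3 n4 (13): add — endpoints in different components.
n1 n4 (14): skip — n1 and n4 already connected.
n6 n7 (16): skip — n7 and n6 already connected.
n2 n3 (20): add — endpoints in different components.
The 5th edge added is n6 n9.

n6-n9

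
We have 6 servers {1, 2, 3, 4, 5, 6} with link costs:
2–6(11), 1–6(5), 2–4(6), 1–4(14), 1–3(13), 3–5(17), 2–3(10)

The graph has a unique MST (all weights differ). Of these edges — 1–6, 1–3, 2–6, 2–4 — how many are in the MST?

Sort edges by weight, then run Kruskal:
1–6 (5): add. Components now {1,6} {2} {3} {4} {5}
2–4 (6): add. Components now {1,6} {2,4} {3} {5}
2–3 (10): add. Components now {1,6} {2,3,4} {5}
2–6 (11): add. Components now {1,2,3,4,6} {5}
1–3 (13): skip — 1 and 3 already connected.
1–4 (14): skip — 1 and 4 already connected.
3–5 (17): add. Components now {1,2,3,4,5,6}
MST edge set: {1–6, 2–4, 2–3, 2–6, 3–5}.
Of the listed edges, {1–6, 2–6, 2–4} are in the MST → 3.

3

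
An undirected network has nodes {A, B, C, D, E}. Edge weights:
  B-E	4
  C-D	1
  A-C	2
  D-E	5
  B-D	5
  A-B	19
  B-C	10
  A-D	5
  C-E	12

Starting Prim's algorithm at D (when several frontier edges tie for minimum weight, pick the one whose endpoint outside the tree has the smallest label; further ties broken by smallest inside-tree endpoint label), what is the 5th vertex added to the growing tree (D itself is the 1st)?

E

Grow the tree from D using Prim:
Step 1: cheapest edge leaving the tree is C-D (1); add C.
Step 2: cheapest edge leaving the tree is A-C (2); add A.
Step 3: cheapest edge leaving the tree is B-D (5); add B.
Step 4: cheapest edge leaving the tree is B-E (4); add E.
Vertex order: D, C, A, B, E. The 5th vertex is E.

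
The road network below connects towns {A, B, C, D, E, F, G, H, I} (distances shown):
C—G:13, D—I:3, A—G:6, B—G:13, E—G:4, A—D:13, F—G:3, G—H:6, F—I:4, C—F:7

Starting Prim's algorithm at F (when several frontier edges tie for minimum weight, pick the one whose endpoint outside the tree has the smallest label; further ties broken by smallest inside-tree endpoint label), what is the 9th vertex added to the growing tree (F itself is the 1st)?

Prim, starting at F.
Step 1: frontier [F—G 3, F—I 4, C—F 7] → take F—G (3); add G.
Step 2: frontier [F—I 4, C—F 7, E—G 4, A—G 6, G—H 6, B—G 13, C—G 13] → take E—G (4); add E.
Step 3: frontier [F—I 4, C—F 7, A—G 6, G—H 6, B—G 13, C—G 13] → take F—I (4); add I.
Step 4: frontier [C—F 7, A—G 6, G—H 6, B—G 13, C—G 13, D—I 3] → take D—I (3); add D.
Step 5: frontier [A—D 13, C—F 7, A—G 6, G—H 6, B—G 13, C—G 13] → take A—G (6); add A.
Step 6: frontier [C—F 7, G—H 6, B—G 13, C—G 13] → take G—H (6); add H.
Step 7: frontier [C—F 7, B—G 13, C—G 13] → take C—F (7); add C.
Step 8: frontier [B—G 13] → take B—G (13); add B.
Vertex order: F, G, E, I, D, A, H, C, B. The 9th vertex is B.

B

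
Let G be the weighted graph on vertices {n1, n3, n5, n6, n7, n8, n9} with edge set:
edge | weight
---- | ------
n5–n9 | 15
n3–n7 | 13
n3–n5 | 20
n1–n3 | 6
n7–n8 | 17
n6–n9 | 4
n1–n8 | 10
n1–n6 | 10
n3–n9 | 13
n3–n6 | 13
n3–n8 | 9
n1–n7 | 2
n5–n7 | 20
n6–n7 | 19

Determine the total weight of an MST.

46

Prim, starting at n5.
Step 1: frontier [n5–n9 15, n3–n5 20, n5–n7 20] → take n5–n9 (15); add n9.
Step 2: frontier [n3–n5 20, n5–n7 20, n6–n9 4, n3–n9 13] → take n6–n9 (4); add n6.
Step 3: frontier [n3–n5 20, n5–n7 20, n1–n6 10, n3–n6 13, n6–n7 19, n3–n9 13] → take n1–n6 (10); add n1.
Step 4: frontier [n1–n7 2, n1–n3 6, n1–n8 10, n3–n5 20, n5–n7 20, n3–n6 13, n6–n7 19, n3–n9 13] → take n1–n7 (2); add n7.
Step 5: frontier [n1–n3 6, n1–n8 10, n3–n5 20, n3–n6 13, n3–n7 13, n7–n8 17, n3–n9 13] → take n1–n3 (6); add n3.
Step 6: frontier [n1–n8 10, n3–n8 9, n7–n8 17] → take n3–n8 (9); add n8.
MST edges: n5–n9, n6–n9, n1–n6, n1–n7, n1–n3, n3–n8; total weight 15+4+10+2+6+9 = 46.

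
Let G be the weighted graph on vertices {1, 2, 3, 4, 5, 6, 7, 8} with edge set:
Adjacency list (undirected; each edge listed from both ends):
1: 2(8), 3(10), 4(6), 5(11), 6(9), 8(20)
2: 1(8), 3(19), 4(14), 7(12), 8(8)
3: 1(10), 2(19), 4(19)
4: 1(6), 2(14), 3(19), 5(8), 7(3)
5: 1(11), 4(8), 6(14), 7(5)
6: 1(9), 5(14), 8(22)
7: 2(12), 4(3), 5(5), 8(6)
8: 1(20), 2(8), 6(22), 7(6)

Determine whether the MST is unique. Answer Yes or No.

Sort edges by weight, then run Kruskal:
4–7 (3): add — endpoints in different components.
5–7 (5): add — endpoints in different components.
1–4 (6): add — endpoints in different components.
7–8 (6): add — endpoints in different components.
1–2 (8): add — endpoints in different components.
2–8 (8): skip — 2 and 8 already connected.
4–5 (8): skip — 4 and 5 already connected.
1–6 (9): add — endpoints in different components.
1–3 (10): add — endpoints in different components.
Non-tree edge 2–8 has weight 8, equal to the heaviest edge on its tree cycle — swapping gives another MST of the same weight. Not unique.

No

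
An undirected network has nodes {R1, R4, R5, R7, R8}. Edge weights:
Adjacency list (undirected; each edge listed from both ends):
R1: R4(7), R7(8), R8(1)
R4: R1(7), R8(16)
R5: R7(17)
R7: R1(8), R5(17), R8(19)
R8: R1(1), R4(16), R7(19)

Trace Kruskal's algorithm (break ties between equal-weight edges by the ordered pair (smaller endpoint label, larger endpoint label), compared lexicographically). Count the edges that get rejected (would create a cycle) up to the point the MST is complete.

1

Kruskal's algorithm — process edges by increasing weight (ties by edge label):
R1 R8 (1): add. Components now {R5} {R7} {R4} {R1,R8}
R1 R4 (7): add. Components now {R5} {R7} {R1,R4,R8}
R1 R7 (8): add. Components now {R5} {R1,R4,R7,R8}
R4 R8 (16): skip — R4 and R8 already connected.
R5 R7 (17): add. Components now {R1,R4,R5,R7,R8}
Edges rejected before the tree was complete: 1.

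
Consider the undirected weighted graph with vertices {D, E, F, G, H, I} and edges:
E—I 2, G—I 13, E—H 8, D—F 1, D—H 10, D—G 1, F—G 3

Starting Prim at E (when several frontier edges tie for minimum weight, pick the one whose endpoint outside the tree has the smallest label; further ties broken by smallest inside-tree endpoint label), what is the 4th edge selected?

D-F

Prim's algorithm from E:
Step 1: frontier [E—I 2, E—H 8] → take E—I (2); add I.
Step 2: frontier [E—H 8, G—I 13] → take E—H (8); add H.
Step 3: frontier [D—H 10, G—I 13] → take D—H (10); add D.
Step 4: frontier [D—F 1, D—G 1, G—I 13] → take D—F (1); add F.
Step 5: frontier [D—G 1, F—G 3, G—I 13] → take D—G (1); add G.
The 4th edge added is D—F.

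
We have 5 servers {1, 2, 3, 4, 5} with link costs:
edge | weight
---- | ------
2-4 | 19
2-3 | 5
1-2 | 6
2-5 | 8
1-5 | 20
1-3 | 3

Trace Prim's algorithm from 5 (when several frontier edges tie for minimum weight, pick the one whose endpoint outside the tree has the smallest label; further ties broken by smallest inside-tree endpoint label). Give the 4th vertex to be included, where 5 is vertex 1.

1

Prim, starting at 5.
Step 1: frontier [2-5 8, 1-5 20] → take 2-5 (8); add 2.
Step 2: frontier [2-3 5, 1-2 6, 2-4 19, 1-5 20] → take 2-3 (5); add 3.
Step 3: frontier [1-2 6, 2-4 19, 1-3 3, 1-5 20] → take 1-3 (3); add 1.
Step 4: frontier [2-4 19] → take 2-4 (19); add 4.
Vertex order: 5, 2, 3, 1, 4. The 4th vertex is 1.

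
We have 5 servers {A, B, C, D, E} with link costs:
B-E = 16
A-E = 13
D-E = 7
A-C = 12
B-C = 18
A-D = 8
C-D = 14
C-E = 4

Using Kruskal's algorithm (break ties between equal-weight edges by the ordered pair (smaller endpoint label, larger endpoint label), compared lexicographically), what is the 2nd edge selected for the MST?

D-E

Kruskal's algorithm — process edges by increasing weight (ties by edge label):
C-E (4): add. Components now {A} {B} {C,E} {D}
D-E (7): add. Components now {A} {B} {C,D,E}
A-D (8): add. Components now {A,C,D,E} {B}
A-C (12): skip — A and C already connected.
A-E (13): skip — A and E already connected.
C-D (14): skip — C and D already connected.
B-E (16): add. Components now {A,B,C,D,E}
The 2nd edge added is D-E.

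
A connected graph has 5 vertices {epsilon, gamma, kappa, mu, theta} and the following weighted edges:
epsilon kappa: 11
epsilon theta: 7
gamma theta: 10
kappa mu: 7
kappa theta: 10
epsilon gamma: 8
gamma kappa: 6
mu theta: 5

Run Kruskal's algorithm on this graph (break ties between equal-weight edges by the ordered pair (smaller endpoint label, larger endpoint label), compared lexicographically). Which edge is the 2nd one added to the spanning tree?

gamma-kappa

Kruskal's algorithm — process edges by increasing weight (ties by edge label):
mu theta (5): add. Components now {mu,theta} {gamma} {epsilon} {kappa}
gamma kappa (6): add. Components now {mu,theta} {gamma,kappa} {epsilon}
epsilon theta (7): add. Components now {epsilon,mu,theta} {gamma,kappa}
kappa mu (7): add. Components now {epsilon,gamma,kappa,mu,theta}
The 2nd edge added is gamma kappa.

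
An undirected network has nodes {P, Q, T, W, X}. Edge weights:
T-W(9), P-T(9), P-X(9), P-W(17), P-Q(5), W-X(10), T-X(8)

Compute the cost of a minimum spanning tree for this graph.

Prim, starting at X.
Step 1: frontier [T-X 8, P-X 9, W-X 10] → take T-X (8); add T.
Step 2: frontier [P-T 9, T-W 9, P-X 9, W-X 10] → take P-T (9); add P.
Step 3: frontier [P-Q 5, P-W 17, T-W 9, W-X 10] → take P-Q (5); add Q.
Step 4: frontier [P-W 17, T-W 9, W-X 10] → take T-W (9); add W.
MST edges: T-X, P-T, P-Q, T-W; total weight 8+9+5+9 = 31.

31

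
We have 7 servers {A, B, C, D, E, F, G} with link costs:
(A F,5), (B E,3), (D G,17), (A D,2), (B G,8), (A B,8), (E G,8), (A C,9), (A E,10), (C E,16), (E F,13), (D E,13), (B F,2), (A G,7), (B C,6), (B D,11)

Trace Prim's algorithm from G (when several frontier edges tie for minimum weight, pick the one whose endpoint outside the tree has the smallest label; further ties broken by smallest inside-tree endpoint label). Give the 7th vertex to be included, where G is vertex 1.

C

Grow the tree from G using Prim:
Step 1: cheapest edge leaving the tree is A G (7); add A.
Step 2: cheapest edge leaving the tree is A D (2); add D.
Step 3: cheapest edge leaving the tree is A F (5); add F.
Step 4: cheapest edge leaving the tree is B F (2); add B.
Step 5: cheapest edge leaving the tree is B E (3); add E.
Step 6: cheapest edge leaving the tree is B C (6); add C.
Vertex order: G, A, D, F, B, E, C. The 7th vertex is C.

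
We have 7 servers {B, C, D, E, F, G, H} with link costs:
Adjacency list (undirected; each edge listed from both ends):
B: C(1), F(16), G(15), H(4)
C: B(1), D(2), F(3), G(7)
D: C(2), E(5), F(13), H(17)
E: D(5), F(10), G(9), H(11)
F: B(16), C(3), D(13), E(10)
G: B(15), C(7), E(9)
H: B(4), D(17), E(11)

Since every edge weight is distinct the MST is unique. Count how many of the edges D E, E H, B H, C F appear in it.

Sort edges by weight, then run Kruskal:
B C (1): add. Components now {B,C} {D} {E} {F} {G} {H}
C D (2): add. Components now {B,C,D} {E} {F} {G} {H}
C F (3): add. Components now {B,C,D,F} {E} {G} {H}
B H (4): add. Components now {B,C,D,F,H} {E} {G}
D E (5): add. Components now {B,C,D,E,F,H} {G}
C G (7): add. Components now {B,C,D,E,F,G,H}
MST edge set: {B C, C D, C F, B H, D E, C G}.
Of the listed edges, {D E, B H, C F} are in the MST → 3.

3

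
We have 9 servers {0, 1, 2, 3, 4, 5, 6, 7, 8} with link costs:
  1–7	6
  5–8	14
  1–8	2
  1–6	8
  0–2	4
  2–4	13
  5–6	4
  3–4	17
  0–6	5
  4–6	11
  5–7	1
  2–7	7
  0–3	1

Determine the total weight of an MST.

34

Sort edges by weight, then run Kruskal:
0–3 (1): add — endpoints in different components.
5–7 (1): add — endpoints in different components.
1–8 (2): add — endpoints in different components.
0–2 (4): add — endpoints in different components.
5–6 (4): add — endpoints in different components.
0–6 (5): add — endpoints in different components.
1–7 (6): add — endpoints in different components.
2–7 (7): skip — 2 and 7 already connected.
1–6 (8): skip — 1 and 6 already connected.
4–6 (11): add — endpoints in different components.
MST edges: 0–3, 5–7, 1–8, 0–2, 5–6, 0–6, 1–7, 4–6; total weight 1+1+2+4+4+5+6+11 = 34.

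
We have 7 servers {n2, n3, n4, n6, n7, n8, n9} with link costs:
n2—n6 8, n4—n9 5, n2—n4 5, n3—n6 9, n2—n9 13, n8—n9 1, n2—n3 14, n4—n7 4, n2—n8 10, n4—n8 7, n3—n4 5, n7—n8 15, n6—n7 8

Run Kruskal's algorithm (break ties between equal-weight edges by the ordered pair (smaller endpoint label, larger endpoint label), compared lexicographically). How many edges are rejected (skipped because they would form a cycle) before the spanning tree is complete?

1

Kruskal's algorithm — process edges by increasing weight (ties by edge label):
n8—n9 (1): add. Components now {n3} {n8,n9} {n2} {n7} {n6} {n4}
n4—n7 (4): add. Components now {n3} {n8,n9} {n2} {n4,n7} {n6}
n2—n4 (5): add. Components now {n3} {n8,n9} {n2,n4,n7} {n6}
n3—n4 (5): add. Components now {n2,n3,n4,n7} {n8,n9} {n6}
n4—n9 (5): add. Components now {n2,n3,n4,n7,n8,n9} {n6}
n4—n8 (7): skip — n8 and n4 already connected.
n2—n6 (8): add. Components now {n2,n3,n4,n6,n7,n8,n9}
Edges rejected before the tree was complete: 1.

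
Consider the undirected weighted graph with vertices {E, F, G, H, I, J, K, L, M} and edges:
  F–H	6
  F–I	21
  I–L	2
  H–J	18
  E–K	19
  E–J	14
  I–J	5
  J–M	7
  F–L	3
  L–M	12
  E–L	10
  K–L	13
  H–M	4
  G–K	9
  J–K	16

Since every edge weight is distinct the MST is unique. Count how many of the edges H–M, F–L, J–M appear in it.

2

Kruskal's algorithm — process edges by increasing weight (ties by edge label):
I–L (2): add — endpoints in different components.
F–L (3): add — endpoints in different components.
H–M (4): add — endpoints in different components.
I–J (5): add — endpoints in different components.
F–H (6): add — endpoints in different components.
J–M (7): skip — J and M already connected.
G–K (9): add — endpoints in different components.
E–L (10): add — endpoints in different components.
L–M (12): skip — L and M already connected.
K–L (13): add — endpoints in different components.
MST edge set: {I–L, F–L, H–M, I–J, F–H, G–K, E–L, K–L}.
Of the listed edges, {H–M, F–L} are in the MST → 2.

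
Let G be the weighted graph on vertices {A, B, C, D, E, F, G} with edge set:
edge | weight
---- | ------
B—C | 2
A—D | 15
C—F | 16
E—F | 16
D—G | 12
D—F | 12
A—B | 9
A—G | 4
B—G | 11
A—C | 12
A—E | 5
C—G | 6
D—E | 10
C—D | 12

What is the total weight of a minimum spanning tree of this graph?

Grow the tree from B using Prim:
Step 1: cheapest edge leaving the tree is B—C (2); add C.
Step 2: cheapest edge leaving the tree is C—G (6); add G.
Step 3: cheapest edge leaving the tree is A—G (4); add A.
Step 4: cheapest edge leaving the tree is A—E (5); add E.
Step 5: cheapest edge leaving the tree is D—E (10); add D.
Step 6: cheapest edge leaving the tree is D—F (12); add F.
MST edges: B—C, C—G, A—G, A—E, D—E, D—F; total weight 2+6+4+5+10+12 = 39.

39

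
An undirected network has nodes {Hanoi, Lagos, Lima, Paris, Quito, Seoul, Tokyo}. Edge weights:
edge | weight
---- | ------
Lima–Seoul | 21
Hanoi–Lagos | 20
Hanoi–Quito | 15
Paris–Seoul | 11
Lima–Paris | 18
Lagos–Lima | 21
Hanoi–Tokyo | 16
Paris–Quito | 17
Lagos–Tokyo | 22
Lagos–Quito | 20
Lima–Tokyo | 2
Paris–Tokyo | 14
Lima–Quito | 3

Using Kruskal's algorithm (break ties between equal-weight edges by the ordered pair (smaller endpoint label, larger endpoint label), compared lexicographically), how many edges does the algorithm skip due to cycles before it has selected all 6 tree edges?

Kruskal: consider edges lightest-first.
Lima–Tokyo (2): add — endpoints in different components.
Lima–Quito (3): add — endpoints in different components.
Paris–Seoul (11): add — endpoints in different components.
Paris–Tokyo (14): add — endpoints in different components.
Hanoi–Quito (15): add — endpoints in different components.
Hanoi–Tokyo (16): skip — Hanoi and Tokyo already connected.
Paris–Quito (17): skip — Paris and Quito already connected.
Lima–Paris (18): skip — Paris and Lima already connected.
Hanoi–Lagos (20): add — endpoints in different components.
Edges rejected before the tree was complete: 3.

3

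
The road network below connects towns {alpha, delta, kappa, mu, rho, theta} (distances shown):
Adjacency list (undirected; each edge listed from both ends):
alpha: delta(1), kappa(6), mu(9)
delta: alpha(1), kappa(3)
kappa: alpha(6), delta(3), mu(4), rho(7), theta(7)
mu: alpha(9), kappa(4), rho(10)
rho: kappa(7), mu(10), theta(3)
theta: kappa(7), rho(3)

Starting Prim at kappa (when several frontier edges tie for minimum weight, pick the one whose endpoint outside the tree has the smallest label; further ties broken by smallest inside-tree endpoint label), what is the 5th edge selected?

Prim's algorithm from kappa:
Step 1: frontier [delta kappa 3, kappa mu 4, alpha kappa 6, kappa rho 7, kappa theta 7] → take delta kappa (3); add delta.
Step 2: frontier [alpha delta 1, kappa mu 4, alpha kappa 6, kappa rho 7, kappa theta 7] → take alpha delta (1); add alpha.
Step 3: frontier [alpha mu 9, kappa mu 4, kappa rho 7, kappa theta 7] → take kappa mu (4); add mu.
Step 4: frontier [kappa rho 7, kappa theta 7, mu rho 10] → take kappa rho (7); add rho.
Step 5: frontier [kappa theta 7, rho theta 3] → take rho theta (3); add theta.
The 5th edge added is rho theta.

rho-theta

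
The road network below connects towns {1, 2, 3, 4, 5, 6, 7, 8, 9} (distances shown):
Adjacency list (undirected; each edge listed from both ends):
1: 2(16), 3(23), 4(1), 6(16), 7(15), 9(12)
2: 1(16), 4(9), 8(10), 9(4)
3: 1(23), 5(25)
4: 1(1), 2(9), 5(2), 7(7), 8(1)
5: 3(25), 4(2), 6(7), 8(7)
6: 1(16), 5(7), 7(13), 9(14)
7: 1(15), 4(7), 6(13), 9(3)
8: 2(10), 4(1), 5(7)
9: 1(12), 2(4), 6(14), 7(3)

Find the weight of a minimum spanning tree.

Grow the tree from 4 using Prim:
Step 1: cheapest edge leaving the tree is 1 4 (1); add 1.
Step 2: cheapest edge leaving the tree is 4 8 (1); add 8.
Step 3: cheapest edge leaving the tree is 4 5 (2); add 5.
Step 4: cheapest edge leaving the tree is 5 6 (7); add 6.
Step 5: cheapest edge leaving the tree is 4 7 (7); add 7.
Step 6: cheapest edge leaving the tree is 7 9 (3); add 9.
Step 7: cheapest edge leaving the tree is 2 9 (4); add 2.
Step 8: cheapest edge leaving the tree is 1 3 (23); add 3.
MST edges: 1 4, 4 8, 4 5, 5 6, 4 7, 7 9, 2 9, 1 3; total weight 1+1+2+7+7+3+4+23 = 48.

48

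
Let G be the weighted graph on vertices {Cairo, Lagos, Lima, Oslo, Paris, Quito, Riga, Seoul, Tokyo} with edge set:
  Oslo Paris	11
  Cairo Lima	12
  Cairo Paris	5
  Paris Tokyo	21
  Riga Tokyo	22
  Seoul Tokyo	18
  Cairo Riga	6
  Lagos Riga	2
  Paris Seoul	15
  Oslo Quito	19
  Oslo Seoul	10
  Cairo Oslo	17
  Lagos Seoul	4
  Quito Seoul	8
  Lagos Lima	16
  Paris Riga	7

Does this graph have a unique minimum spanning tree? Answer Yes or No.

Kruskal: consider edges lightest-first.
Lagos Riga (2): add — endpoints in different components.
Lagos Seoul (4): add — endpoints in different components.
Cairo Paris (5): add — endpoints in different components.
Cairo Riga (6): add — endpoints in different components.
Paris Riga (7): skip — Paris and Riga already connected.
Quito Seoul (8): add — endpoints in different components.
Oslo Seoul (10): add — endpoints in different components.
Oslo Paris (11): skip — Paris and Oslo already connected.
Cairo Lima (12): add — endpoints in different components.
Paris Seoul (15): skip — Paris and Seoul already connected.
Lagos Lima (16): skip — Lagos and Lima already connected.
Cairo Oslo (17): skip — Oslo and Cairo already connected.
Seoul Tokyo (18): add — endpoints in different components.
Every non-tree edge has weight strictly greater than the heaviest edge on the tree path between its endpoints, so the MST is unique.

Yes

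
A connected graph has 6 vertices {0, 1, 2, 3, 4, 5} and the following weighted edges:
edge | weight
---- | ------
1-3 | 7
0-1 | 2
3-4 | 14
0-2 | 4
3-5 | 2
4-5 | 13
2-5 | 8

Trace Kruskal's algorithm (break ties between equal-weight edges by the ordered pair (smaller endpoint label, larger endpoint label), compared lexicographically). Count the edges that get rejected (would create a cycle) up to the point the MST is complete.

1

Kruskal: consider edges lightest-first.
0-1 (2): add — endpoints in different components.
3-5 (2): add — endpoints in different components.
0-2 (4): add — endpoints in different components.
1-3 (7): add — endpoints in different components.
2-5 (8): skip — 2 and 5 already connected.
4-5 (13): add — endpoints in different components.
Edges rejected before the tree was complete: 1.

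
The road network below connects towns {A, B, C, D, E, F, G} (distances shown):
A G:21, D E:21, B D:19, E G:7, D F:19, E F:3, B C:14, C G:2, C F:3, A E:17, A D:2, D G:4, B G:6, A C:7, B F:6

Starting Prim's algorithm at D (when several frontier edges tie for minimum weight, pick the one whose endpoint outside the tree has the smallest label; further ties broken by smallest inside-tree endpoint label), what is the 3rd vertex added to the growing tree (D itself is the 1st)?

Prim's algorithm from D:
Step 1: cheapest edge leaving the tree is A D (2); add A.
Step 2: cheapest edge leaving the tree is D G (4); add G.
Step 3: cheapest edge leaving the tree is C G (2); add C.
Step 4: cheapest edge leaving the tree is C F (3); add F.
Step 5: cheapest edge leaving the tree is E F (3); add E.
Step 6: cheapest edge leaving the tree is B F (6); add B.
Vertex order: D, A, G, C, F, E, B. The 3rd vertex is G.

G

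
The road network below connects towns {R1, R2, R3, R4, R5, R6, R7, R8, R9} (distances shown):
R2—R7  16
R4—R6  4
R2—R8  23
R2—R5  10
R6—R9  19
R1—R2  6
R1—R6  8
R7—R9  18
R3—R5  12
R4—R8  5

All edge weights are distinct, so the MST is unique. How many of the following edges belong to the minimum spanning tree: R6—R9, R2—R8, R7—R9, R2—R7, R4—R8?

3

Kruskal: consider edges lightest-first.
R4—R6 (4): add — endpoints in different components.
R4—R8 (5): add — endpoints in different components.
R1—R2 (6): add — endpoints in different components.
R1—R6 (8): add — endpoints in different components.
R2—R5 (10): add — endpoints in different components.
R3—R5 (12): add — endpoints in different components.
R2—R7 (16): add — endpoints in different components.
R7—R9 (18): add — endpoints in different components.
MST edge set: {R4—R6, R4—R8, R1—R2, R1—R6, R2—R5, R3—R5, R2—R7, R7—R9}.
Of the listed edges, {R7—R9, R2—R7, R4—R8} are in the MST → 3.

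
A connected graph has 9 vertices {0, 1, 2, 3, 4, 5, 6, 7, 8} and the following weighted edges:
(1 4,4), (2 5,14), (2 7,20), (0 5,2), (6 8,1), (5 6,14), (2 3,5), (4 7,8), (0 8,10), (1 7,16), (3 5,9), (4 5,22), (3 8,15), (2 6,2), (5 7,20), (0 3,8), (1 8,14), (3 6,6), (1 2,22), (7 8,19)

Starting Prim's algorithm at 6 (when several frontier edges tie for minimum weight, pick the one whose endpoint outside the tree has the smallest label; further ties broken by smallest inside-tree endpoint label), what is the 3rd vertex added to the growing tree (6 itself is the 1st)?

Prim, starting at 6.
Step 1: cheapest edge leaving the tree is 6 8 (1); add 8.
Step 2: cheapest edge leaving the tree is 2 6 (2); add 2.
Step 3: cheapest edge leaving the tree is 2 3 (5); add 3.
Step 4: cheapest edge leaving the tree is 0 3 (8); add 0.
Step 5: cheapest edge leaving the tree is 0 5 (2); add 5.
Step 6: cheapest edge leaving the tree is 1 8 (14); add 1.
Step 7: cheapest edge leaving the tree is 1 4 (4); add 4.
Step 8: cheapest edge leaving the tree is 4 7 (8); add 7.
Vertex order: 6, 8, 2, 3, 0, 5, 1, 4, 7. The 3rd vertex is 2.

2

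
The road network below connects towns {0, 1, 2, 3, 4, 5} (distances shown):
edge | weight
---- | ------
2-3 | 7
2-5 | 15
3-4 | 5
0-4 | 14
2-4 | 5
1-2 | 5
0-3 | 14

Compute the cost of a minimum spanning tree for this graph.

44

Kruskal: consider edges lightest-first.
1-2 (5): add. Components now {0} {1,2} {3} {4} {5}
2-4 (5): add. Components now {0} {1,2,4} {3} {5}
3-4 (5): add. Components now {0} {1,2,3,4} {5}
2-3 (7): skip — 2 and 3 already connected.
0-3 (14): add. Components now {0,1,2,3,4} {5}
0-4 (14): skip — 0 and 4 already connected.
2-5 (15): add. Components now {0,1,2,3,4,5}
MST edges: 1-2, 2-4, 3-4, 0-3, 2-5; total weight 5+5+5+14+15 = 44.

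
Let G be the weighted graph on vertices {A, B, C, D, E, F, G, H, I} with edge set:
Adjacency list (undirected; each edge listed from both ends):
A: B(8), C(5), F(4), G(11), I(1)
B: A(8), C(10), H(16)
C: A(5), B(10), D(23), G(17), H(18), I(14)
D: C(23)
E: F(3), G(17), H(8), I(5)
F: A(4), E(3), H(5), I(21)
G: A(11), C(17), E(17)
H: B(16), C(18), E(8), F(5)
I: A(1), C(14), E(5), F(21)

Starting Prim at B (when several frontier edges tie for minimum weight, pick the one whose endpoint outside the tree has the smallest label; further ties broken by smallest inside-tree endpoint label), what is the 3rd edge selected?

A-F

Grow the tree from B using Prim:
Step 1: cheapest edge leaving the tree is A-B (8); add A.
Step 2: cheapest edge leaving the tree is A-I (1); add I.
Step 3: cheapest edge leaving the tree is A-F (4); add F.
Step 4: cheapest edge leaving the tree is E-F (3); add E.
Step 5: cheapest edge leaving the tree is A-C (5); add C.
Step 6: cheapest edge leaving the tree is F-H (5); add H.
Step 7: cheapest edge leaving the tree is A-G (11); add G.
Step 8: cheapest edge leaving the tree is C-D (23); add D.
The 3rd edge added is A-F.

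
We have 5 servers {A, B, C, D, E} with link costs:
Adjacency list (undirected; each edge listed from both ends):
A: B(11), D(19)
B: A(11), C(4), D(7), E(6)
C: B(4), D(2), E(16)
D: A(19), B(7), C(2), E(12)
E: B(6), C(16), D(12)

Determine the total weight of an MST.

Kruskal: consider edges lightest-first.
C–D (2): add — endpoints in different components.
B–C (4): add — endpoints in different components.
B–E (6): add — endpoints in different components.
B–D (7): skip — B and D already connected.
A–B (11): add — endpoints in different components.
MST edges: C–D, B–C, B–E, A–B; total weight 2+4+6+11 = 23.

23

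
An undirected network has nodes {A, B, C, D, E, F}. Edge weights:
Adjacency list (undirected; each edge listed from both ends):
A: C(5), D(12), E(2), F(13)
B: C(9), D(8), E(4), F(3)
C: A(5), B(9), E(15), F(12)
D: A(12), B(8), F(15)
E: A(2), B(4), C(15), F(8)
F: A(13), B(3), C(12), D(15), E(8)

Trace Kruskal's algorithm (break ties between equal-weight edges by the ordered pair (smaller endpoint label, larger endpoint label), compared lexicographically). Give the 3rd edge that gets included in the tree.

B-E

Sort edges by weight, then run Kruskal:
A—E (2): add — endpoints in different components.
B—F (3): add — endpoints in different components.
B—E (4): add — endpoints in different components.
A—C (5): add — endpoints in different components.
B—D (8): add — endpoints in different components.
The 3rd edge added is B—E.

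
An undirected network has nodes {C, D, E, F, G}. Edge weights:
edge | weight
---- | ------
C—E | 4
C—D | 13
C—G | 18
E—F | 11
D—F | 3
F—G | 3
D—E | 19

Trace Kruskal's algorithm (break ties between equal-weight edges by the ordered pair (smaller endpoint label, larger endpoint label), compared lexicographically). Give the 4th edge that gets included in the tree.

Kruskal's algorithm — process edges by increasing weight (ties by edge label):
D—F (3): add — endpoints in different components.
F—G (3): add — endpoints in different components.
C—E (4): add — endpoints in different components.
E—F (11): add — endpoints in different components.
The 4th edge added is E—F.

E-F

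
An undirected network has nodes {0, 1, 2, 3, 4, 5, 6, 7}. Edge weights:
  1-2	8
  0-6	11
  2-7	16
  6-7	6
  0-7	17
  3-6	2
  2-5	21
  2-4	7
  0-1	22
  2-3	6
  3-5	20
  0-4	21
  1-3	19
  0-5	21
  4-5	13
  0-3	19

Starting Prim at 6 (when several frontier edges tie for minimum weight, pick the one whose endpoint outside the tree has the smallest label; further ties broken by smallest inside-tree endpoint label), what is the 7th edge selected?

Prim's algorithm from 6:
Step 1: cheapest edge leaving the tree is 3-6 (2); add 3.
Step 2: cheapest edge leaving the tree is 2-3 (6); add 2.
Step 3: cheapest edge leaving the tree is 6-7 (6); add 7.
Step 4: cheapest edge leaving the tree is 2-4 (7); add 4.
Step 5: cheapest edge leaving the tree is 1-2 (8); add 1.
Step 6: cheapest edge leaving the tree is 0-6 (11); add 0.
Step 7: cheapest edge leaving the tree is 4-5 (13); add 5.
The 7th edge added is 4-5.

4-5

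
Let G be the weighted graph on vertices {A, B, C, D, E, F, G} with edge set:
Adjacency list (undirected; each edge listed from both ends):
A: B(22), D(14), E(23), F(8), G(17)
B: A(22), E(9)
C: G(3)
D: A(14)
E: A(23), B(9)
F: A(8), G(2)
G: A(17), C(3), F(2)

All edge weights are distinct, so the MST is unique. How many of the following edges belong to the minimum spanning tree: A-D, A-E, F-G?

2

Sort edges by weight, then run Kruskal:
F-G (2): add — endpoints in different components.
C-G (3): add — endpoints in different components.
A-F (8): add — endpoints in different components.
B-E (9): add — endpoints in different components.
A-D (14): add — endpoints in different components.
A-G (17): skip — A and G already connected.
A-B (22): add — endpoints in different components.
MST edge set: {F-G, C-G, A-F, B-E, A-D, A-B}.
Of the listed edges, {A-D, F-G} are in the MST → 2.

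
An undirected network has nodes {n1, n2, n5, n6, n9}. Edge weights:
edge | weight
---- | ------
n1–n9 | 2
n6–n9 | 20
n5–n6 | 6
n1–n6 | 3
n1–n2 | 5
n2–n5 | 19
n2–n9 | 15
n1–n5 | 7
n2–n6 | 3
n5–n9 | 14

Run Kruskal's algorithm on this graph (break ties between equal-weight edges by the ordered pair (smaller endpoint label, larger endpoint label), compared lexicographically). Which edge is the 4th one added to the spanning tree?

Kruskal: consider edges lightest-first.
n1–n9 (2): add. Components now {n6} {n2} {n1,n9} {n5}
n1–n6 (3): add. Components now {n1,n6,n9} {n2} {n5}
n2–n6 (3): add. Components now {n1,n2,n6,n9} {n5}
n1–n2 (5): skip — n2 and n1 already connected.
n5–n6 (6): add. Components now {n1,n2,n5,n6,n9}
The 4th edge added is n5–n6.

n5-n6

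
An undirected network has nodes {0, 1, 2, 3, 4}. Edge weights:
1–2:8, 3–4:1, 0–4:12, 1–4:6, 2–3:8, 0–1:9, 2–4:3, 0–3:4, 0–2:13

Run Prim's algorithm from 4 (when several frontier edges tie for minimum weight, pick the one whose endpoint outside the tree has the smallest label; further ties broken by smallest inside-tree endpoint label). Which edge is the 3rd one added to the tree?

Prim's algorithm from 4:
Step 1: frontier [3–4 1, 2–4 3, 1–4 6, 0–4 12] → take 3–4 (1); add 3.
Step 2: frontier [0–3 4, 2–3 8, 2–4 3, 1–4 6, 0–4 12] → take 2–4 (3); add 2.
Step 3: frontier [1–2 8, 0–2 13, 0–3 4, 1–4 6, 0–4 12] → take 0–3 (4); add 0.
Step 4: frontier [0–1 9, 1–2 8, 1–4 6] → take 1–4 (6); add 1.
The 3rd edge added is 0–3.

0-3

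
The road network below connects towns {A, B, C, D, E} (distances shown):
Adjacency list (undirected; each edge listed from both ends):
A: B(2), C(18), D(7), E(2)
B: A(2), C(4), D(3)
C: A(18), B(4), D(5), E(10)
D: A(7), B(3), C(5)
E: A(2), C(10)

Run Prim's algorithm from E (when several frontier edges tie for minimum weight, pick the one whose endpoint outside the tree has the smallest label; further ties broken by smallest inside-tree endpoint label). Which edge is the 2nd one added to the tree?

Prim's algorithm from E:
Step 1: frontier [A–E 2, C–E 10] → take A–E (2); add A.
Step 2: frontier [A–B 2, A–D 7, A–C 18, C–E 10] → take A–B (2); add B.
Step 3: frontier [A–D 7, A–C 18, B–D 3, B–C 4, C–E 10] → take B–D (3); add D.
Step 4: frontier [A–C 18, B–C 4, C–D 5, C–E 10] → take B–C (4); add C.
The 2nd edge added is A–B.

A-B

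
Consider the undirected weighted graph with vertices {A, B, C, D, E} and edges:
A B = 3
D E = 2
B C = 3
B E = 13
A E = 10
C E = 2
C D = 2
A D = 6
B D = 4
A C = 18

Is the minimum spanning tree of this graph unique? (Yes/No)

Kruskal: consider edges lightest-first.
C D (2): add. Components now {A} {B} {C,D} {E}
C E (2): add. Components now {A} {B} {C,D,E}
D E (2): skip — D and E already connected.
A B (3): add. Components now {A,B} {C,D,E}
B C (3): add. Components now {A,B,C,D,E}
Non-tree edge D E has weight 2, equal to the heaviest edge on its tree cycle — swapping gives another MST of the same weight. Not unique.

No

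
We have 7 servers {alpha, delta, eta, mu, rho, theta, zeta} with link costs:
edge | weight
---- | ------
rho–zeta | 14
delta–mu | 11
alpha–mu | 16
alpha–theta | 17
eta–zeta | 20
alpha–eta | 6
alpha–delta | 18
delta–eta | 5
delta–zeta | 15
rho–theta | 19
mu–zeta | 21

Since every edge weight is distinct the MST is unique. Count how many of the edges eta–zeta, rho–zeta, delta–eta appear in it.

Kruskal's algorithm — process edges by increasing weight (ties by edge label):
delta–eta (5): add — endpoints in different components.
alpha–eta (6): add — endpoints in different components.
delta–mu (11): add — endpoints in different components.
rho–zeta (14): add — endpoints in different components.
delta–zeta (15): add — endpoints in different components.
alpha–mu (16): skip — mu and alpha already connected.
alpha–theta (17): add — endpoints in different components.
MST edge set: {delta–eta, alpha–eta, delta–mu, rho–zeta, delta–zeta, alpha–theta}.
Of the listed edges, {rho–zeta, delta–eta} are in the MST → 2.

2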